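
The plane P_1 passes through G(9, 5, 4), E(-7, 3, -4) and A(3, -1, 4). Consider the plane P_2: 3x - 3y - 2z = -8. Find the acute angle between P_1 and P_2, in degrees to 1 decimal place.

25.8

GE = (-16, -2, -8), GA = (-6, -6, 0); a normal to P_1 is GE × GA = (-48, 48, 84).
Using G: P_1 has equation -48x + 48y + 84z = 144.
cos θ = |n₁·n₂| / (|n₁||n₂|) = |-456| / (√11664 · √22).
θ = arccos(0.90018) ≈ 25.8°.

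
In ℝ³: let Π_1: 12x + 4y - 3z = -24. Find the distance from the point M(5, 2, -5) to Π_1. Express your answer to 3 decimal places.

8.231

n·M − d = (12)·(5) + (4)·(2) + (-3)·(-5) − (-24) = 107; |n| = √169.
Distance = |107| / √169 = 107/√169 ≈ 8.231.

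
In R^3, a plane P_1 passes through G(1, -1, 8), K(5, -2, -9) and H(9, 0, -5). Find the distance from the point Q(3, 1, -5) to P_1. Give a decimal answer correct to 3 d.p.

GK = (4, -1, -17), GH = (8, 1, -13); a normal to P_1 is GK × GH = (30, -84, 12).
Using G: P_1 has equation 30x - 84y + 12z = 210.
n·Q − d = (30)·(3) + (-84)·(1) + (12)·(-5) − 210 = -264; |n| = √8100.
Distance = |-264| / √8100 = 264/√8100 ≈ 2.933.

2.933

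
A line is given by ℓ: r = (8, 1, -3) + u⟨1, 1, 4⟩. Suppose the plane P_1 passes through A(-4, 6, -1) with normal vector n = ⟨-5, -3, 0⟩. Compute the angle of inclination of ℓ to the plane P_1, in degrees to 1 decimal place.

18.9

P_1: n·r = n·A gives -5x - 3y = 2.
sin θ = |n·v| / (|n||v|) = |-8| / (√34 · √18) = 0.32338.
θ ≈ 18.9°.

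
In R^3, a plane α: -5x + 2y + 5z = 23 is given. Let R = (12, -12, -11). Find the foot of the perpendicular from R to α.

Foot = R − λn with λ = (n·R − d)/|n|² = (-139 − 23)/54 = -3.
Foot = (12, -12, -11) − (-3)·(-5, 2, 5) = (-3, -6, 4).

(-3, -6, 4)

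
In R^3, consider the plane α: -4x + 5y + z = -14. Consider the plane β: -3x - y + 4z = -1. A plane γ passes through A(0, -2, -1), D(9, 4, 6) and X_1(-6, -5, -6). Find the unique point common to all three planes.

(1, -2, 0)

AD = (9, 6, 7), AX_1 = (-6, -3, -5); a normal to γ is AD × AX_1 = (-9, 3, 9).
Using A: γ has equation -9x + 3y + 9z = -15.
Solving the 3×3 linear system -4x + 5y + z = -14, -3x - y + 4z = -1, -9x + 3y + 9z = -15 (e.g. by elimination or Cramer's rule, determinant = 21) gives (1, -2, 0).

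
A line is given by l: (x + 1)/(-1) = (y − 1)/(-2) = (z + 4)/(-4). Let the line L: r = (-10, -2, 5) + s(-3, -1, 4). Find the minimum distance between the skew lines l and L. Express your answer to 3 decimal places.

l has direction (-1, -2, -4) through (-1, 1, -4).
Common perpendicular direction n = (-1, -2, -4) × (-3, -1, 4) = (-12, 16, -5).
With w = (-10, -2, 5) − (-1, 1, -4) = (-9, -3, 9), w · n = 15.
Distance = |w · n| / |n| = |15| / √425 ≈ 0.728.

0.728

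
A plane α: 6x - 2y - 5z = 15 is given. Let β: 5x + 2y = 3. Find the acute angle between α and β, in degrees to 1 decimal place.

53.2

cos θ = |n₁·n₂| / (|n₁||n₂|) = |26| / (√65 · √29).
θ = arccos(0.59885) ≈ 53.2°.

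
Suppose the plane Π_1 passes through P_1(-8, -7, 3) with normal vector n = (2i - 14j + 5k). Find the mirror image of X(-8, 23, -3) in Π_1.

(0, -33, 17)

Π_1: n·r = n·P_1 gives 2x - 14y + 5z = 97.
λ = (n·X − d)/|n|² = (-353 − 97)/225 = -2.
Reflection = X − 2λn = (-8, 23, -3) − (-4)·(2, -14, 5) = (0, -33, 17).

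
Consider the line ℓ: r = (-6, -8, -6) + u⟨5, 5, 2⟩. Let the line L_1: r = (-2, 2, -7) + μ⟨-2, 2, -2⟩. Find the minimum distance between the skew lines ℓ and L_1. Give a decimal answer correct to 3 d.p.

0.636

Common perpendicular direction n = (5, 5, 2) × (-2, 2, -2) = (-14, 6, 20).
With w = (-2, 2, -7) − (-6, -8, -6) = (4, 10, -1), w · n = -16.
Distance = |w · n| / |n| = |-16| / √632 ≈ 0.636.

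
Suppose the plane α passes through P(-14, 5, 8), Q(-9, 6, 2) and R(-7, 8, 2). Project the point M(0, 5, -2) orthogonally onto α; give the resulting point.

PQ = (5, 1, -6), PR = (7, 3, -6); a normal to α is PQ × PR = (12, -12, 8).
Using P: α has equation 12x - 12y + 8z = -164.
Foot = M − λn with λ = (n·M − d)/|n|² = (-76 − (-164))/352 = 1/4.
Foot = (0, 5, -2) − (1/4)·(12, -12, 8) = (-3, 8, -4).

(-3, 8, -4)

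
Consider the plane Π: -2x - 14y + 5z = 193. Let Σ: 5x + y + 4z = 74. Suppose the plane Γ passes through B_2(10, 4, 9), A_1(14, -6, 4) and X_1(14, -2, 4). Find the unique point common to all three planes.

(10, -12, 9)

B_2A_1 = (4, -10, -5), B_2X_1 = (4, -6, -5); a normal to Γ is B_2A_1 × B_2X_1 = (20, 0, 16).
Using B_2: Γ has equation 20x + 16z = 344.
Solving the 3×3 linear system -2x - 14y + 5z = 193, 5x + y + 4z = 74, 20x + 16z = 344 (e.g. by elimination or Cramer's rule, determinant = -132) gives (10, -12, 9).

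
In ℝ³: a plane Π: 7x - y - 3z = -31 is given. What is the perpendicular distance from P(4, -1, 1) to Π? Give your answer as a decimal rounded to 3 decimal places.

7.421

n·P − d = (7)·(4) + (-1)·(-1) + (-3)·(1) − (-31) = 57; |n| = √59.
Distance = |57| / √59 = 57/√59 ≈ 7.421.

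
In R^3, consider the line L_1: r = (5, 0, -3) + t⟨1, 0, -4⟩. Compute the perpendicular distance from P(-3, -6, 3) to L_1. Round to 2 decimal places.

8.70

Taking (5, 0, -3) on L_1 with direction v = (1, 0, -4): w = P − (5, 0, -3) = (-8, -6, 6), and w × v = (24, -26, 6).
Distance = |w × v| / |v| = √1288 / √17 ≈ 8.70.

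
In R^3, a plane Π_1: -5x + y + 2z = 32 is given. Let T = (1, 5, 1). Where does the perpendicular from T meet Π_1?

(-4, 6, 3)

Foot = T − λn with λ = (n·T − d)/|n|² = (2 − 32)/30 = -1.
Foot = (1, 5, 1) − (-1)·(-5, 1, 2) = (-4, 6, 3).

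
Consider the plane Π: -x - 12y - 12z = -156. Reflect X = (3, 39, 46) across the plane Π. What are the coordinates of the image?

λ = (n·X − d)/|n|² = (-1023 − (-156))/289 = -3.
Reflection = X − 2λn = (3, 39, 46) − (-6)·(-1, -12, -12) = (-3, -33, -26).

(-3, -33, -26)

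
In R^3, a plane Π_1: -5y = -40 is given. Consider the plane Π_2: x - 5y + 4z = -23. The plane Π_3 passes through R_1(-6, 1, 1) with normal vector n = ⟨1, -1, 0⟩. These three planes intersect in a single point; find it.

(1, 8, 4)

Π_3: n·r = n·R_1 gives x - y = -7.
Solving the 3×3 linear system -5y = -40, x - 5y + 4z = -23, x - y = -7 (e.g. by elimination or Cramer's rule, determinant = -20) gives (1, 8, 4).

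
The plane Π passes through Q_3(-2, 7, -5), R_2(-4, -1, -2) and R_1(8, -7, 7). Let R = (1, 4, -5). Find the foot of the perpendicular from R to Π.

Q_3R_2 = (-2, -8, 3), Q_3R_1 = (10, -14, 12); a normal to Π is Q_3R_2 × Q_3R_1 = (-54, 54, 108).
Using Q_3: Π has equation -54x + 54y + 108z = -54.
Foot = R − λn with λ = (n·R − d)/|n|² = (-378 − (-54))/17496 = -1/54.
Foot = (1, 4, -5) − (-1/54)·(-54, 54, 108) = (0, 5, -3).

(0, 5, -3)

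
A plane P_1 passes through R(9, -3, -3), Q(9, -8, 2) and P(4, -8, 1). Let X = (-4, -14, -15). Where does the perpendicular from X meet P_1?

(-6, -4, -5)

RQ = (0, -5, 5), RP = (-5, -5, 4); a normal to P_1 is RQ × RP = (5, -25, -25).
Using R: P_1 has equation 5x - 25y - 25z = 195.
Foot = X − λn with λ = (n·X − d)/|n|² = (705 − 195)/1275 = 2/5.
Foot = (-4, -14, -15) − (2/5)·(5, -25, -25) = (-6, -4, -5).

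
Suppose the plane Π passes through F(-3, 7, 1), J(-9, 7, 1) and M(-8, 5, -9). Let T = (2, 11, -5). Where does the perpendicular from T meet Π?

FJ = (-6, 0, 0), FM = (-5, -2, -10); a normal to Π is FJ × FM = (0, -60, 12).
Using F: Π has equation -60y + 12z = -408.
Foot = T − λn with λ = (n·T − d)/|n|² = (-720 − (-408))/3744 = -1/12.
Foot = (2, 11, -5) − (-1/12)·(0, -60, 12) = (2, 6, -4).

(2, 6, -4)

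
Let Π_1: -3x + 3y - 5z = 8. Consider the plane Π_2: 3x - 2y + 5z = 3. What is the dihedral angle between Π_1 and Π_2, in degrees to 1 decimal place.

cos θ = |n₁·n₂| / (|n₁||n₂|) = |-40| / (√43 · √38).
θ = arccos(0.98954) ≈ 8.3°.

8.3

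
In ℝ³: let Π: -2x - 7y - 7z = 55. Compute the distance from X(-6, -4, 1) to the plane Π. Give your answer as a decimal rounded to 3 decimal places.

n·X − d = (-2)·(-6) + (-7)·(-4) + (-7)·(1) − 55 = -22; |n| = √102.
Distance = |-22| / √102 = 22/√102 ≈ 2.178.

2.178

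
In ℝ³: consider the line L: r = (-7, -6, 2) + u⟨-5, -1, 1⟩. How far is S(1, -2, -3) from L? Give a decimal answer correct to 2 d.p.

4.01

Taking (-7, -6, 2) on L with direction v = (-5, -1, 1): w = S − (-7, -6, 2) = (8, 4, -5), and w × v = (-1, 17, 12).
Distance = |w × v| / |v| = √434 / √27 ≈ 4.01.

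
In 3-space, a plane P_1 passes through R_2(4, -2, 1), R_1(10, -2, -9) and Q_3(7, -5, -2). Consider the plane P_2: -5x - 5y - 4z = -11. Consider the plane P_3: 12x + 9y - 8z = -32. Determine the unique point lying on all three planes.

(3, -4, 4)

R_2R_1 = (6, 0, -10), R_2Q_3 = (3, -3, -3); a normal to P_1 is R_2R_1 × R_2Q_3 = (-30, -12, -18).
Using R_2: P_1 has equation -30x - 12y - 18z = -114.
Solving the 3×3 linear system -30x - 12y - 18z = -114, -5x - 5y - 4z = -11, 12x + 9y - 8z = -32 (e.g. by elimination or Cramer's rule, determinant = -1494) gives (3, -4, 4).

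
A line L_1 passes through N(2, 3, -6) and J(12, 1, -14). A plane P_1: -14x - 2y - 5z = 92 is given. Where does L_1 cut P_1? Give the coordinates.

A direction vector for L_1 is J − N = (10, -2, -8).
Substitute r = (2, 3, -6) + t(10, -2, -8) into the plane: -4 + (-96)t = 92, so t = -1.
Intersection: (2, 3, -6) + (-1)·(10, -2, -8) = (-8, 5, 2).

(-8, 5, 2)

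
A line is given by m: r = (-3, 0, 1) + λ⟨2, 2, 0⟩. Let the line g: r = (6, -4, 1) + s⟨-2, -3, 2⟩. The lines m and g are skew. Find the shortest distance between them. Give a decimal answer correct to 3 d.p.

8.667

Common perpendicular direction n = (2, 2, 0) × (-2, -3, 2) = (4, -4, -2).
With w = (6, -4, 1) − (-3, 0, 1) = (9, -4, 0), w · n = 52.
Distance = |w · n| / |n| = |52| / √36 ≈ 8.667.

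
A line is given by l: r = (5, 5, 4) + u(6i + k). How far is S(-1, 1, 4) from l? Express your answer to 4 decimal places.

4.1198

Taking (5, 5, 4) on l with direction v = (6, 0, 1): w = S − (5, 5, 4) = (-6, -4, 0), and w × v = (-4, 6, 24).
Distance = |w × v| / |v| = √628 / √37 ≈ 4.1198.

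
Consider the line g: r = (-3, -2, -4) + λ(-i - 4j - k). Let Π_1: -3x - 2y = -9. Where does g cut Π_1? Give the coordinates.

Substitute r = (-3, -2, -4) + t(-1, -4, -1) into the plane: 13 + 11t = -9, so t = -2.
Intersection: (-3, -2, -4) + (-2)·(-1, -4, -1) = (-1, 6, -2).

(-1, 6, -2)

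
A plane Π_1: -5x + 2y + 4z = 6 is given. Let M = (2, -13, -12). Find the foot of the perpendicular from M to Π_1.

Foot = M − λn with λ = (n·M − d)/|n|² = (-84 − 6)/45 = -2.
Foot = (2, -13, -12) − (-2)·(-5, 2, 4) = (-8, -9, -4).

(-8, -9, -4)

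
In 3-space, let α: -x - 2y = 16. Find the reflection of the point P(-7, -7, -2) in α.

λ = (n·P − d)/|n|² = (21 − 16)/5 = 1.
Reflection = P − 2λn = (-7, -7, -2) − 2·(-1, -2, 0) = (-5, -3, -2).

(-5, -3, -2)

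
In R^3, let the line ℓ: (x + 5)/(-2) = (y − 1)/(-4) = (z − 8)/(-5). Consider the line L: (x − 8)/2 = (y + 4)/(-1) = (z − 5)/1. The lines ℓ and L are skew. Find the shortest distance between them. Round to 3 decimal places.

ℓ has direction (-2, -4, -5) through (-5, 1, 8).
L has direction (2, -1, 1) through (8, -4, 5).
Common perpendicular direction n = (-2, -4, -5) × (2, -1, 1) = (-9, -8, 10).
With w = (8, -4, 5) − (-5, 1, 8) = (13, -5, -3), w · n = -107.
Distance = |w · n| / |n| = |-107| / √245 ≈ 6.836.

6.836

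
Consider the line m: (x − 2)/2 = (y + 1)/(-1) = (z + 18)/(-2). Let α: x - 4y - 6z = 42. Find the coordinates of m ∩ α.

m has direction (2, -1, -2) through (2, -1, -18).
Substitute r = (2, -1, -18) + t(2, -1, -2) into the plane: 114 + 18t = 42, so t = -4.
Intersection: (2, -1, -18) + (-4)·(2, -1, -2) = (-6, 3, -10).

(-6, 3, -10)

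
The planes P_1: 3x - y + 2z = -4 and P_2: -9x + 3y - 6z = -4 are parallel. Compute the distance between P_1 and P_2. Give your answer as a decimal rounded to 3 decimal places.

Rescale P_2 by 1/(-3): 3x - y + 2z = 4/3. Then distance = |-4 − (4/3)| / √14 ≈ 1.425.

1.425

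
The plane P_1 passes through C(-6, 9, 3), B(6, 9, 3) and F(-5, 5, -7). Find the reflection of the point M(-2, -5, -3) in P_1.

CB = (12, 0, 0), CF = (1, -4, -10); a normal to P_1 is CB × CF = (0, 120, -48).
Using C: P_1 has equation 120y - 48z = 936.
λ = (n·M − d)/|n|² = (-456 − 936)/16704 = -1/12.
Reflection = M − 2λn = (-2, -5, -3) − (-1/6)·(0, 120, -48) = (-2, 15, -11).

(-2, 15, -11)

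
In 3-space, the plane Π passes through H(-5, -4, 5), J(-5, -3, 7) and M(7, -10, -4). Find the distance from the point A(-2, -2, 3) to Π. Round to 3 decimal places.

HJ = (0, 1, 2), HM = (12, -6, -9); a normal to Π is HJ × HM = (3, 24, -12).
Using H: Π has equation 3x + 24y - 12z = -171.
n·A − d = (3)·(-2) + (24)·(-2) + (-12)·(3) − (-171) = 81; |n| = √729.
Distance = |81| / √729 = 81/√729 ≈ 3.000.

3.000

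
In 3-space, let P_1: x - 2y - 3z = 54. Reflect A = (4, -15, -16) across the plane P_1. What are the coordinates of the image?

λ = (n·A − d)/|n|² = (82 − 54)/14 = 2.
Reflection = A − 2λn = (4, -15, -16) − 4·(1, -2, -3) = (0, -7, -4).

(0, -7, -4)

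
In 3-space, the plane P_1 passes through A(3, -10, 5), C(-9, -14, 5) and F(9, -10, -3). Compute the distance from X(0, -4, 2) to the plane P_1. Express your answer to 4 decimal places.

AC = (-12, -4, 0), AF = (6, 0, -8); a normal to P_1 is AC × AF = (32, -96, 24).
Using A: P_1 has equation 32x - 96y + 24z = 1176.
n·X − d = (32)·(0) + (-96)·(-4) + (24)·(2) − 1176 = -744; |n| = √10816.
Distance = |-744| / √10816 = 744/√10816 ≈ 7.1538.

7.1538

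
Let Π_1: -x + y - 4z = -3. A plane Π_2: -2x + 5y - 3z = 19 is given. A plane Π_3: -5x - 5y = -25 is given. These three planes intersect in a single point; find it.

Solving the 3×3 linear system -x + y - 4z = -3, -2x + 5y - 3z = 19, -5x - 5y = -25 (e.g. by elimination or Cramer's rule, determinant = -110) gives (0, 5, 2).

(0, 5, 2)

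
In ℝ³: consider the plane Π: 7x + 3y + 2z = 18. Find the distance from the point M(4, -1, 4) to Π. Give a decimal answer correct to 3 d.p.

1.905

n·M − d = (7)·(4) + (3)·(-1) + (2)·(4) − 18 = 15; |n| = √62.
Distance = |15| / √62 = 15/√62 ≈ 1.905.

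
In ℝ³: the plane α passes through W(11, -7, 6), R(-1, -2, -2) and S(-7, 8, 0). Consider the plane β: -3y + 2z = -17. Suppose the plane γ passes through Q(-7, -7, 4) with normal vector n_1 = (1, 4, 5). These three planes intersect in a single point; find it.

(-7, 3, -4)

WR = (-12, 5, -8), WS = (-18, 15, -6); a normal to α is WR × WS = (90, 72, -90).
Using W: α has equation 90x + 72y - 90z = -54.
γ: n_1·r = n_1·Q gives x + 4y + 5z = -15.
Solving the 3×3 linear system 90x + 72y - 90z = -54, -3y + 2z = -17, x + 4y + 5z = -15 (e.g. by elimination or Cramer's rule, determinant = -2196) gives (-7, 3, -4).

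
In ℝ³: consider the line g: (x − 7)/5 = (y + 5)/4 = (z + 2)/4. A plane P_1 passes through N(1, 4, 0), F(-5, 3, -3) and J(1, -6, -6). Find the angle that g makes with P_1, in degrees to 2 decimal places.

2.46

g has direction (5, 4, 4) through (7, -5, -2).
NF = (-6, -1, -3), NJ = (0, -10, -6); a normal to P_1 is NF × NJ = (-24, -36, 60).
Using N: P_1 has equation -24x - 36y + 60z = -168.
sin θ = |n·v| / (|n||v|) = |-24| / (√5472 · √57) = 0.04297.
θ ≈ 2.46°.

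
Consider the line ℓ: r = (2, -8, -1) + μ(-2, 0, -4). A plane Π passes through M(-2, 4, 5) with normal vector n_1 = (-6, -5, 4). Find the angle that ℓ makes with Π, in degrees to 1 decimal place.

Π: n_1·r = n_1·M gives -6x - 5y + 4z = 12.
sin θ = |n·v| / (|n||v|) = |-4| / (√77 · √20) = 0.10193.
θ ≈ 5.9°.

5.9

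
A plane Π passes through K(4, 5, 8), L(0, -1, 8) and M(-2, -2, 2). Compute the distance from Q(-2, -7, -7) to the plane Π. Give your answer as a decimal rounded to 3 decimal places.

4.364

KL = (-4, -6, 0), KM = (-6, -7, -6); a normal to Π is KL × KM = (36, -24, -8).
Using K: Π has equation 36x - 24y - 8z = -40.
n·Q − d = (36)·(-2) + (-24)·(-7) + (-8)·(-7) − (-40) = 192; |n| = √1936.
Distance = |192| / √1936 = 192/√1936 ≈ 4.364.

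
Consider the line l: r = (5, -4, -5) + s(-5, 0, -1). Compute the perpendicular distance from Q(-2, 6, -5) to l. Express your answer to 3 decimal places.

Taking (5, -4, -5) on l with direction v = (-5, 0, -1): w = Q − (5, -4, -5) = (-7, 10, 0), and w × v = (-10, -7, 50).
Distance = |w × v| / |v| = √2649 / √26 ≈ 10.094.

10.094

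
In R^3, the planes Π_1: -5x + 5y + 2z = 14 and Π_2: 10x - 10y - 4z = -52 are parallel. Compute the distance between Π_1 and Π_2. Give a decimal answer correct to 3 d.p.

Rescale Π_2 by 1/(-2): -5x + 5y + 2z = 26. Then distance = |14 − 26| / √54 ≈ 1.633.

1.633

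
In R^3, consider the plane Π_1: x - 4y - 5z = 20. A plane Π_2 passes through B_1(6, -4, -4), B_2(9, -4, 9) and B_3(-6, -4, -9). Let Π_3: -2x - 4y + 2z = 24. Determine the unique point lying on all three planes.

B_1B_2 = (3, 0, 13), B_1B_3 = (-12, 0, -5); a normal to Π_2 is B_1B_2 × B_1B_3 = (0, -141, 0).
Using B_1: Π_2 has equation -141y = 564.
Solving the 3×3 linear system x - 4y - 5z = 20, -141y = 564, -2x - 4y + 2z = 24 (e.g. by elimination or Cramer's rule, determinant = 1128) gives (-6, -4, -2).

(-6, -4, -2)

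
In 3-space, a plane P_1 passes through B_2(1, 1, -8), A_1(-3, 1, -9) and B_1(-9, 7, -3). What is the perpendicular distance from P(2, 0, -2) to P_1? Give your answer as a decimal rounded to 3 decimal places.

4.320

B_2A_1 = (-4, 0, -1), B_2B_1 = (-10, 6, 5); a normal to P_1 is B_2A_1 × B_2B_1 = (6, 30, -24).
Using B_2: P_1 has equation 6x + 30y - 24z = 228.
n·P − d = (6)·(2) + (30)·(0) + (-24)·(-2) − 228 = -168; |n| = √1512.
Distance = |-168| / √1512 = 168/√1512 ≈ 4.320.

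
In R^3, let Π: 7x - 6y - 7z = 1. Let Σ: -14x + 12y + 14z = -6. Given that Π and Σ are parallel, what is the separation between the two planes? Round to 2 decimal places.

Rescale Σ by 1/(-2): 7x - 6y - 7z = 3. Then distance = |1 − 3| / √134 ≈ 0.17.

0.17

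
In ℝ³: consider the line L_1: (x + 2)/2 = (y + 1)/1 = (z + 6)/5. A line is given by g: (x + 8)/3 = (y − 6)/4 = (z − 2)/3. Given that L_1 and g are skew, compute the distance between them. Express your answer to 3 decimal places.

10.315

L_1 has direction (2, 1, 5) through (-2, -1, -6).
g has direction (3, 4, 3) through (-8, 6, 2).
Common perpendicular direction n = (2, 1, 5) × (3, 4, 3) = (-17, 9, 5).
With w = (-8, 6, 2) − (-2, -1, -6) = (-6, 7, 8), w · n = 205.
Distance = |w · n| / |n| = |205| / √395 ≈ 10.315.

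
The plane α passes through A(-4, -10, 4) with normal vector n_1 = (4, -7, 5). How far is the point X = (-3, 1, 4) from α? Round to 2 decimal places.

7.69

α: n_1·r = n_1·A gives 4x - 7y + 5z = 74.
n·X − d = (4)·(-3) + (-7)·(1) + (5)·(4) − 74 = -73; |n| = √90.
Distance = |-73| / √90 = 73/√90 ≈ 7.69.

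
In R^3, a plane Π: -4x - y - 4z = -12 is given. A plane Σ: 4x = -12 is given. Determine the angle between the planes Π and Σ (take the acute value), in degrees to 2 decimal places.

cos θ = |n₁·n₂| / (|n₁||n₂|) = |-16| / (√33 · √16).
θ = arccos(0.69631) ≈ 45.87°.

45.87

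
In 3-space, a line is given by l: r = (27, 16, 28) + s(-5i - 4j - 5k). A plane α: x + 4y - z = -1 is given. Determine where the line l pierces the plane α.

Substitute r = (27, 16, 28) + t(-5, -4, -5) into the plane: 63 + (-16)t = -1, so t = 4.
Intersection: (27, 16, 28) + 4·(-5, -4, -5) = (7, 0, 8).

(7, 0, 8)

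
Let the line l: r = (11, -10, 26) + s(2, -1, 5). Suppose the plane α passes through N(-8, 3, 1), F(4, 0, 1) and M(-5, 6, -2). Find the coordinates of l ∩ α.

(3, -6, 6)

NF = (12, -3, 0), NM = (3, 3, -3); a normal to α is NF × NM = (9, 36, 45).
Using N: α has equation 9x + 36y + 45z = 81.
Substitute r = (11, -10, 26) + t(2, -1, 5) into the plane: 909 + 207t = 81, so t = -4.
Intersection: (11, -10, 26) + (-4)·(2, -1, 5) = (3, -6, 6).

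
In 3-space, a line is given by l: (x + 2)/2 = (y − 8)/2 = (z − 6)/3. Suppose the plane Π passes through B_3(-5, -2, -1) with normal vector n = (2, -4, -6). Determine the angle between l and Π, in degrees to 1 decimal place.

l has direction (2, 2, 3) through (-2, 8, 6).
Π: n·r = n·B_3 gives 2x - 4y - 6z = 4.
sin θ = |n·v| / (|n||v|) = |-22| / (√56 · √17) = 0.71302.
θ ≈ 45.5°.

45.5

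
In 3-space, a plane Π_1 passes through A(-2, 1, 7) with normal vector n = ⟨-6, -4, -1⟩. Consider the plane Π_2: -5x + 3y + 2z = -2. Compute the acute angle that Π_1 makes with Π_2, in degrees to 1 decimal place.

Π_1: n·r = n·A gives -6x - 4y - z = 1.
cos θ = |n₁·n₂| / (|n₁||n₂|) = |16| / (√53 · √38).
θ = arccos(0.35653) ≈ 69.1°.

69.1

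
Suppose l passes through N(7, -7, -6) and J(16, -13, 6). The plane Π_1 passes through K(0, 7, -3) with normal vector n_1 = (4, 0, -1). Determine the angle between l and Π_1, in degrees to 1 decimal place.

A direction vector for l is J − N = (9, -6, 12).
Π_1: n_1·r = n_1·K gives 4x - z = 3.
sin θ = |n·v| / (|n||v|) = |24| / (√17 · √261) = 0.36030.
θ ≈ 21.1°.

21.1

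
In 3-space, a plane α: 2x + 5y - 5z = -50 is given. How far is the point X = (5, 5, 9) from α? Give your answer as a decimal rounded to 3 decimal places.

5.443

n·X − d = (2)·(5) + (5)·(5) + (-5)·(9) − (-50) = 40; |n| = √54.
Distance = |40| / √54 = 40/√54 ≈ 5.443.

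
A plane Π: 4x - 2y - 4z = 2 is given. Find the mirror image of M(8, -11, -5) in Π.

λ = (n·M − d)/|n|² = (74 − 2)/36 = 2.
Reflection = M − 2λn = (8, -11, -5) − 4·(4, -2, -4) = (-8, -3, 11).

(-8, -3, 11)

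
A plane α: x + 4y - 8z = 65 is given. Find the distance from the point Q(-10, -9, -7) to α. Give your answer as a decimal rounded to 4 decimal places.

n·Q − d = (1)·(-10) + (4)·(-9) + (-8)·(-7) − 65 = -55; |n| = √81.
Distance = |-55| / √81 = 55/√81 ≈ 6.1111.

6.1111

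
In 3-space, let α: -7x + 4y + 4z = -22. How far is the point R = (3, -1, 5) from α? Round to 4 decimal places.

n·R − d = (-7)·(3) + (4)·(-1) + (4)·(5) − (-22) = 17; |n| = √81.
Distance = |17| / √81 = 17/√81 ≈ 1.8889.

1.8889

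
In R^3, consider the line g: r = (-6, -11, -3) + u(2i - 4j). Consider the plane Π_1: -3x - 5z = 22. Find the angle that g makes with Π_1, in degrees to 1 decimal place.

sin θ = |n·v| / (|n||v|) = |-6| / (√34 · √20) = 0.23009.
θ ≈ 13.3°.

13.3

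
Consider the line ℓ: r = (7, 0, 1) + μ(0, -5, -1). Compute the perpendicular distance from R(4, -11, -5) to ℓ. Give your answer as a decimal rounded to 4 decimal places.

Taking (7, 0, 1) on ℓ with direction v = (0, -5, -1): w = R − (7, 0, 1) = (-3, -11, -6), and w × v = (-19, -3, 15).
Distance = |w × v| / |v| = √595 / √26 ≈ 4.7838.

4.7838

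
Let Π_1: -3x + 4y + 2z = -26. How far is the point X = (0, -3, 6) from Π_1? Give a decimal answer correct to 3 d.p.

n·X − d = (-3)·(0) + (4)·(-3) + (2)·(6) − (-26) = 26; |n| = √29.
Distance = |26| / √29 = 26/√29 ≈ 4.828.

4.828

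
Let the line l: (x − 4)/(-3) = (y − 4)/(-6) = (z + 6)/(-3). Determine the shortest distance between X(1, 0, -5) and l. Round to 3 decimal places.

3.055

l has direction (-3, -6, -3) through (4, 4, -6).
Taking (4, 4, -6) on l with direction v = (-3, -6, -3): w = X − (4, 4, -6) = (-3, -4, 1), and w × v = (18, -12, 6).
Distance = |w × v| / |v| = √504 / √54 ≈ 3.055.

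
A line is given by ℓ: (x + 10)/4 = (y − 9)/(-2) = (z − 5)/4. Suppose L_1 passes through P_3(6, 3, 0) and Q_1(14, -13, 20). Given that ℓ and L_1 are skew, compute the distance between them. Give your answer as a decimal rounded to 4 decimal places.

12.6667

ℓ has direction (4, -2, 4) through (-10, 9, 5).
A direction vector for L_1 is Q_1 − P_3 = (8, -16, 20).
Common perpendicular direction n = (4, -2, 4) × (8, -16, 20) = (24, -48, -48).
With w = (6, 3, 0) − (-10, 9, 5) = (16, -6, -5), w · n = 912.
Distance = |w · n| / |n| = |912| / √5184 ≈ 12.6667.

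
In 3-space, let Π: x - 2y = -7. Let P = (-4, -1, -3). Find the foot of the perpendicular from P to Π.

Foot = P − λn with λ = (n·P − d)/|n|² = (-2 − (-7))/5 = 1.
Foot = (-4, -1, -3) − 1·(1, -2, 0) = (-5, 1, -3).

(-5, 1, -3)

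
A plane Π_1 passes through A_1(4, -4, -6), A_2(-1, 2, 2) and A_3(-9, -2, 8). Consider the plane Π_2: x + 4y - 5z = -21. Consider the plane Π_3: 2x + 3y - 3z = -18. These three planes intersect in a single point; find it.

(-3, -2, 2)

A_1A_2 = (-5, 6, 8), A_1A_3 = (-13, 2, 14); a normal to Π_1 is A_1A_2 × A_1A_3 = (68, -34, 68).
Using A_1: Π_1 has equation 68x - 34y + 68z = 0.
Solving the 3×3 linear system 68x - 34y + 68z = 0, x + 4y - 5z = -21, 2x + 3y - 3z = -18 (e.g. by elimination or Cramer's rule, determinant = 102) gives (-3, -2, 2).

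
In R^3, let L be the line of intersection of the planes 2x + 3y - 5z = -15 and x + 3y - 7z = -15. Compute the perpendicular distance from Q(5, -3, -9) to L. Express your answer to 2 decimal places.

9.90

Direction of L: (2, 3, -5) × (1, 3, -7) = (-6, 9, 3).
A point on L: solving the two plane equations with x = 2 gives (2, -8, -1).
Taking (2, -8, -1) on L with direction v = (-6, 9, 3): w = Q − (2, -8, -1) = (3, 5, -8), and w × v = (87, 39, 57).
Distance = |w × v| / |v| = √12339 / √126 ≈ 9.90.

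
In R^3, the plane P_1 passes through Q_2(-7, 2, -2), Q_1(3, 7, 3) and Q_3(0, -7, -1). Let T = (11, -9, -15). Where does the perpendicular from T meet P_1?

(5, -12, 0)

Q_2Q_1 = (10, 5, 5), Q_2Q_3 = (7, -9, 1); a normal to P_1 is Q_2Q_1 × Q_2Q_3 = (50, 25, -125).
Using Q_2: P_1 has equation 50x + 25y - 125z = -50.
Foot = T − λn with λ = (n·T − d)/|n|² = (2200 − (-50))/18750 = 3/25.
Foot = (11, -9, -15) − (3/25)·(50, 25, -125) = (5, -12, 0).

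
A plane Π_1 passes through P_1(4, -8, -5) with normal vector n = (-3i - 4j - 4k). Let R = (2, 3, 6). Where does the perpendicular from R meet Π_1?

Π_1: n·r = n·P_1 gives -3x - 4y - 4z = 40.
Foot = R − λn with λ = (n·R − d)/|n|² = (-42 − 40)/41 = -2.
Foot = (2, 3, 6) − (-2)·(-3, -4, -4) = (-4, -5, -2).

(-4, -5, -2)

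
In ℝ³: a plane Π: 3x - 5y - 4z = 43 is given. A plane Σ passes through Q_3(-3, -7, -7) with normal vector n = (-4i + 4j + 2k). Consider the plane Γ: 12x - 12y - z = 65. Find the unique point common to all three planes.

Σ: n·r = n·Q_3 gives -4x + 4y + 2z = -30.
Solving the 3×3 linear system 3x - 5y - 4z = 43, -4x + 4y + 2z = -30, 12x - 12y - z = 65 (e.g. by elimination or Cramer's rule, determinant = -40) gives (1, -4, -5).

(1, -4, -5)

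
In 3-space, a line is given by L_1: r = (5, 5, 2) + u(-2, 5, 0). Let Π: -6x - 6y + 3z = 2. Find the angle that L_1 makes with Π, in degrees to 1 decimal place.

21.8

sin θ = |n·v| / (|n||v|) = |-18| / (√81 · √29) = 0.37139.
θ ≈ 21.8°.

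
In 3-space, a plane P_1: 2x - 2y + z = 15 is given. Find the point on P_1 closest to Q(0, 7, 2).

(6, 1, 5)

Foot = Q − λn with λ = (n·Q − d)/|n|² = (-12 − 15)/9 = -3.
Foot = (0, 7, 2) − (-3)·(2, -2, 1) = (6, 1, 5).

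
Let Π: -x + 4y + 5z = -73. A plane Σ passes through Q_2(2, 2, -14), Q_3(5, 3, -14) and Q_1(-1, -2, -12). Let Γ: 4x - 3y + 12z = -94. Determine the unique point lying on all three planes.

(-7, -10, -8)

Q_2Q_3 = (3, 1, 0), Q_2Q_1 = (-3, -4, 2); a normal to Σ is Q_2Q_3 × Q_2Q_1 = (2, -6, -9).
Using Q_2: Σ has equation 2x - 6y - 9z = 118.
Solving the 3×3 linear system -x + 4y + 5z = -73, 2x - 6y - 9z = 118, 4x - 3y + 12z = -94 (e.g. by elimination or Cramer's rule, determinant = -51) gives (-7, -10, -8).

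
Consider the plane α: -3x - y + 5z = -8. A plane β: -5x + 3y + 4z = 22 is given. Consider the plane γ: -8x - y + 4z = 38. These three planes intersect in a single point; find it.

Solving the 3×3 linear system -3x - y + 5z = -8, -5x + 3y + 4z = 22, -8x - y + 4z = 38 (e.g. by elimination or Cramer's rule, determinant = 109) gives (-8, 2, -6).

(-8, 2, -6)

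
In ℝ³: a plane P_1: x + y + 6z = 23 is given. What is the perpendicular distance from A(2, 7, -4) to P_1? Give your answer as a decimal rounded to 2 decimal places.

6.16

n·A − d = (1)·(2) + (1)·(7) + (6)·(-4) − 23 = -38; |n| = √38.
Distance = |-38| / √38 = 38/√38 ≈ 6.16.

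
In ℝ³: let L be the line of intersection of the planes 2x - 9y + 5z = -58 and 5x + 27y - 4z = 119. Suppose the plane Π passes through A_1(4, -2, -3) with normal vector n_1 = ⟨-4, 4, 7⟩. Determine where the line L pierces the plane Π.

Direction of L: (2, -9, 5) × (5, 27, -4) = (-99, 33, 99).
A point on L: solving the two plane equations with x = -4 gives (-4, 5, -1).
Π: n_1·r = n_1·A_1 gives -4x + 4y + 7z = -45.
Substitute r = (-4, 5, -1) + t(-99, 33, 99) into the plane: 29 + 1221t = -45, so t = -2/33.
Intersection: (-4, 5, -1) + (-2/33)·(-99, 33, 99) = (2, 3, -7).

(2, 3, -7)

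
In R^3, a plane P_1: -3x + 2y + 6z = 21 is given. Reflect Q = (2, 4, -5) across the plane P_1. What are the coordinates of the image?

λ = (n·Q − d)/|n|² = (-28 − 21)/49 = -1.
Reflection = Q − 2λn = (2, 4, -5) − (-2)·(-3, 2, 6) = (-4, 8, 7).

(-4, 8, 7)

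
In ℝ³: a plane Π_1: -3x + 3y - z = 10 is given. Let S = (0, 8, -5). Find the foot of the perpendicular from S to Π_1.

Foot = S − λn with λ = (n·S − d)/|n|² = (29 − 10)/19 = 1.
Foot = (0, 8, -5) − 1·(-3, 3, -1) = (3, 5, -4).

(3, 5, -4)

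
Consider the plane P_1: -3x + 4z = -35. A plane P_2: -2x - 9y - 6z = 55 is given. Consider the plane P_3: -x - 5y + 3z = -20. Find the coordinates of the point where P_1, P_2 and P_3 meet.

Solving the 3×3 linear system -3x + 4z = -35, -2x - 9y - 6z = 55, -x - 5y + 3z = -20 (e.g. by elimination or Cramer's rule, determinant = 175) gives (1, -1, -8).

(1, -1, -8)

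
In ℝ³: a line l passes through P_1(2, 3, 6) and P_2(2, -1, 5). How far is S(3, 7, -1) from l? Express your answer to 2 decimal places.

A direction vector for l is P_2 − P_1 = (0, -4, -1).
Taking (2, 3, 6) on l with direction v = (0, -4, -1): w = S − (2, 3, 6) = (1, 4, -7), and w × v = (-32, 1, -4).
Distance = |w × v| / |v| = √1041 / √17 ≈ 7.83.

7.83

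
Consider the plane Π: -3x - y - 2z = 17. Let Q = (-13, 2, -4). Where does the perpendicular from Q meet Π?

(-7, 4, 0)

Foot = Q − λn with λ = (n·Q − d)/|n|² = (45 − 17)/14 = 2.
Foot = (-13, 2, -4) − 2·(-3, -1, -2) = (-7, 4, 0).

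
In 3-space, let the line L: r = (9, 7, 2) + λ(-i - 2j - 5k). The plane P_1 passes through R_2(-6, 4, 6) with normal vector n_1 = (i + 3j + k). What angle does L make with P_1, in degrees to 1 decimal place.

P_1: n_1·r = n_1·R_2 gives x + 3y + z = 12.
sin θ = |n·v| / (|n||v|) = |-12| / (√11 · √30) = 0.66058.
θ ≈ 41.3°.

41.3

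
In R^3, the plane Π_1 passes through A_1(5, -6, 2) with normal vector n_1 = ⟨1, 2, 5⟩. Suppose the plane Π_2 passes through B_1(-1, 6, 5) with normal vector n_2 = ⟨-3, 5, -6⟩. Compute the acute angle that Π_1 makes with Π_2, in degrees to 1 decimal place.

59.9

Π_1: n_1·r = n_1·A_1 gives x + 2y + 5z = 3.
Π_2: n_2·r = n_2·B_1 gives -3x + 5y - 6z = 3.
cos θ = |n₁·n₂| / (|n₁||n₂|) = |-23| / (√30 · √70).
θ = arccos(0.50190) ≈ 59.9°.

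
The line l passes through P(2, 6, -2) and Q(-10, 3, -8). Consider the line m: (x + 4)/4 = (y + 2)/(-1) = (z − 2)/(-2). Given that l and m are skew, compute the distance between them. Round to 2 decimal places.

A direction vector for l is Q − P = (-12, -3, -6).
m has direction (4, -1, -2) through (-4, -2, 2).
Common perpendicular direction n = (-12, -3, -6) × (4, -1, -2) = (0, -48, 24).
With w = (-4, -2, 2) − (2, 6, -2) = (-6, -8, 4), w · n = 480.
Distance = |w · n| / |n| = |480| / √2880 ≈ 8.94.

8.94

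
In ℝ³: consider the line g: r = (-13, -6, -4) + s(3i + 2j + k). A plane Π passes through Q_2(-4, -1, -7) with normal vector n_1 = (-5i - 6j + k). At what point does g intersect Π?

Π: n_1·r = n_1·Q_2 gives -5x - 6y + z = 19.
Substitute r = (-13, -6, -4) + t(3, 2, 1) into the plane: 97 + (-26)t = 19, so t = 3.
Intersection: (-13, -6, -4) + 3·(3, 2, 1) = (-4, 0, -1).

(-4, 0, -1)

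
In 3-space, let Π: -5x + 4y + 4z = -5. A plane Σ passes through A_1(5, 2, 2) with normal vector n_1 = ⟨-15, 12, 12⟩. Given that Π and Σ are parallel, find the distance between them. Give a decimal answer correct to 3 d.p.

0.530

Σ: n_1·r = n_1·A_1 gives -15x + 12y + 12z = -27.
Rescale Σ by 1/3: -5x + 4y + 4z = -9. Then distance = |-5 − (-9)| / √57 ≈ 0.530.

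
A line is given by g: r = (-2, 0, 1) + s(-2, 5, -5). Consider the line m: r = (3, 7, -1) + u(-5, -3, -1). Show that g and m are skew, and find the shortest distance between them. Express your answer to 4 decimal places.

0.0230

Common perpendicular direction n = (-2, 5, -5) × (-5, -3, -1) = (-20, 23, 31).
With w = (3, 7, -1) − (-2, 0, 1) = (5, 7, -2), w · n = -1.
Since n ≠ 0 the lines are not parallel, and w · n = -1 ≠ 0 so they do not intersect; hence they are skew.
Distance = |w · n| / |n| = |-1| / √1890 ≈ 0.0230.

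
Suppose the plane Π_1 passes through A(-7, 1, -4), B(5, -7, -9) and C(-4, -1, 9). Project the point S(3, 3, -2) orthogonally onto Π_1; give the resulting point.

AB = (12, -8, -5), AC = (3, -2, 13); a normal to Π_1 is AB × AC = (-114, -171, 0).
Using A: Π_1 has equation -114x - 171y = 627.
Foot = S − λn with λ = (n·S − d)/|n|² = (-855 − 627)/42237 = -2/57.
Foot = (3, 3, -2) − (-2/57)·(-114, -171, 0) = (-1, -3, -2).

(-1, -3, -2)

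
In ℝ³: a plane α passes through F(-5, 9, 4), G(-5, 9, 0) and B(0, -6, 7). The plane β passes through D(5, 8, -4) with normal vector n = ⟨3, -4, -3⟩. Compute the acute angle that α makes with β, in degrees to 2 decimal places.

FG = (0, 0, -4), FB = (5, -15, 3); a normal to α is FG × FB = (-60, -20, 0).
Using F: α has equation -60x - 20y = 120.
β: n·r = n·D gives 3x - 4y - 3z = -5.
cos θ = |n₁·n₂| / (|n₁||n₂|) = |-100| / (√4000 · √34).
θ = arccos(0.27116) ≈ 74.27°.

74.27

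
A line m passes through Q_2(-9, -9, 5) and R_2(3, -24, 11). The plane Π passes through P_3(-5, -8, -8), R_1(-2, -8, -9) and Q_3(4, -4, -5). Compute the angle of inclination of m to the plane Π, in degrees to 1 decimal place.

A direction vector for m is R_2 − Q_2 = (12, -15, 6).
P_3R_1 = (3, 0, -1), P_3Q_3 = (9, 4, 3); a normal to Π is P_3R_1 × P_3Q_3 = (4, -18, 12).
Using P_3: Π has equation 4x - 18y + 12z = 28.
sin θ = |n·v| / (|n||v|) = |390| / (√484 · √405) = 0.88088.
θ ≈ 61.7°.

61.7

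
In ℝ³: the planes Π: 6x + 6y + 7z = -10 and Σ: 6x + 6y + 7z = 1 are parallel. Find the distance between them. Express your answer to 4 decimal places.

1.0000

Same normal n = (6, 6, 7) with |n| = √121; distance = |-10 − 1| / |n| = 11/√121 ≈ 1.0000.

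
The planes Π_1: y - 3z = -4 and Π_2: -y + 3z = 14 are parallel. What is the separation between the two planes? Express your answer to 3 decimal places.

Rescale Π_2 by 1/(-1): y - 3z = -14. Then distance = |-4 − (-14)| / √10 ≈ 3.162.

3.162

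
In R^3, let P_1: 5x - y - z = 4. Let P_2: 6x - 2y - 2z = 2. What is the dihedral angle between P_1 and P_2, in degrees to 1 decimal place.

cos θ = |n₁·n₂| / (|n₁||n₂|) = |34| / (√27 · √44).
θ = arccos(0.98644) ≈ 9.4°.

9.4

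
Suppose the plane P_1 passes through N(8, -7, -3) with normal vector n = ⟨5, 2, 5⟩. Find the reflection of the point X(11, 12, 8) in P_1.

(-9, 4, -12)

P_1: n·r = n·N gives 5x + 2y + 5z = 11.
λ = (n·X − d)/|n|² = (119 − 11)/54 = 2.
Reflection = X − 2λn = (11, 12, 8) − 4·(5, 2, 5) = (-9, 4, -12).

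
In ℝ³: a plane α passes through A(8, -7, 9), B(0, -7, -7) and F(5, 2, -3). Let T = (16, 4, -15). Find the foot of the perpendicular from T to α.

AB = (-8, 0, -16), AF = (-3, 9, -12); a normal to α is AB × AF = (144, -48, -72).
Using A: α has equation 144x - 48y - 72z = 840.
Foot = T − λn with λ = (n·T − d)/|n|² = (3192 − 840)/28224 = 1/12.
Foot = (16, 4, -15) − (1/12)·(144, -48, -72) = (4, 8, -9).

(4, 8, -9)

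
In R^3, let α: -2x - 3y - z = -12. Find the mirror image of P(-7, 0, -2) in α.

(1, 12, 2)

λ = (n·P − d)/|n|² = (16 − (-12))/14 = 2.
Reflection = P − 2λn = (-7, 0, -2) − 4·(-2, -3, -1) = (1, 12, 2).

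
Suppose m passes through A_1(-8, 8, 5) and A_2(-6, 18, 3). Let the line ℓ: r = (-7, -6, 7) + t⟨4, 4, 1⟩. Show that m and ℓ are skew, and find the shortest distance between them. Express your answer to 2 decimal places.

2.47

A direction vector for m is A_2 − A_1 = (2, 10, -2).
Common perpendicular direction n = (2, 10, -2) × (4, 4, 1) = (18, -10, -32).
With w = (-7, -6, 7) − (-8, 8, 5) = (1, -14, 2), w · n = 94.
Since n ≠ 0 the lines are not parallel, and w · n = 94 ≠ 0 so they do not intersect; hence they are skew.
Distance = |w · n| / |n| = |94| / √1448 ≈ 2.47.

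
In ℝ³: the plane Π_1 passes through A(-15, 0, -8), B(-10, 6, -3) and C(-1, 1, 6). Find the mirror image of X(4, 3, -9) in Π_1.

AB = (5, 6, 5), AC = (14, 1, 14); a normal to Π_1 is AB × AC = (79, 0, -79).
Using A: Π_1 has equation 79x - 79z = -553.
λ = (n·X − d)/|n|² = (1027 − (-553))/12482 = 10/79.
Reflection = X − 2λn = (4, 3, -9) − (20/79)·(79, 0, -79) = (-16, 3, 11).

(-16, 3, 11)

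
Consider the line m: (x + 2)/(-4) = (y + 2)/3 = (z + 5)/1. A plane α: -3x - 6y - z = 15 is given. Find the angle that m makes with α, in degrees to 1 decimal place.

m has direction (-4, 3, 1) through (-2, -2, -5).
sin θ = |n·v| / (|n||v|) = |-7| / (√46 · √26) = 0.20241.
θ ≈ 11.7°.

11.7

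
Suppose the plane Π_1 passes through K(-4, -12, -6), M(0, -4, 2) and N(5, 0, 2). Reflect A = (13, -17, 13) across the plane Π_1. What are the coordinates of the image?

(-11, 13, -5)

KM = (4, 8, 8), KN = (9, 12, 8); a normal to Π_1 is KM × KN = (-32, 40, -24).
Using K: Π_1 has equation -32x + 40y - 24z = -208.
λ = (n·A − d)/|n|² = (-1408 − (-208))/3200 = -3/8.
Reflection = A − 2λn = (13, -17, 13) − (-3/4)·(-32, 40, -24) = (-11, 13, -5).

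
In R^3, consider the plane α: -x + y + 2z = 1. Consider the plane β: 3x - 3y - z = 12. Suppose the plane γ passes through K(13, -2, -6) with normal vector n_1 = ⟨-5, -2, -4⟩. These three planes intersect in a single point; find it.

γ: n_1·r = n_1·K gives -5x - 2y - 4z = -37.
Solving the 3×3 linear system -x + y + 2z = 1, 3x - 3y - z = 12, -5x - 2y - 4z = -37 (e.g. by elimination or Cramer's rule, determinant = -35) gives (5, 0, 3).

(5, 0, 3)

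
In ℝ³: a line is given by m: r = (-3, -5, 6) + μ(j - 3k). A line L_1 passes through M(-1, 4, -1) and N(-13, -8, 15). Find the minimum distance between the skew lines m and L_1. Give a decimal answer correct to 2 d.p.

4.66

A direction vector for L_1 is N − M = (-12, -12, 16).
Common perpendicular direction n = (0, 1, -3) × (-12, -12, 16) = (-20, 36, 12).
With w = (-1, 4, -1) − (-3, -5, 6) = (2, 9, -7), w · n = 200.
Distance = |w · n| / |n| = |200| / √1840 ≈ 4.66.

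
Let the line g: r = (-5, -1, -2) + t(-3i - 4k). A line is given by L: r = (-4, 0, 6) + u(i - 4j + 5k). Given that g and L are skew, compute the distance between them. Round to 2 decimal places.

Common perpendicular direction n = (-3, 0, -4) × (1, -4, 5) = (-16, 11, 12).
With w = (-4, 0, 6) − (-5, -1, -2) = (1, 1, 8), w · n = 91.
Distance = |w · n| / |n| = |91| / √521 ≈ 3.99.

3.99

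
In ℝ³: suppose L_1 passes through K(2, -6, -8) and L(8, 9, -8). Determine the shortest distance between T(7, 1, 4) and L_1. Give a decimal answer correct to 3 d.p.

A direction vector for L_1 is L − K = (6, 15, 0).
Taking (2, -6, -8) on L_1 with direction v = (6, 15, 0): w = T − (2, -6, -8) = (5, 7, 12), and w × v = (-180, 72, 33).
Distance = |w × v| / |v| = √38673 / √261 ≈ 12.173.

12.173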